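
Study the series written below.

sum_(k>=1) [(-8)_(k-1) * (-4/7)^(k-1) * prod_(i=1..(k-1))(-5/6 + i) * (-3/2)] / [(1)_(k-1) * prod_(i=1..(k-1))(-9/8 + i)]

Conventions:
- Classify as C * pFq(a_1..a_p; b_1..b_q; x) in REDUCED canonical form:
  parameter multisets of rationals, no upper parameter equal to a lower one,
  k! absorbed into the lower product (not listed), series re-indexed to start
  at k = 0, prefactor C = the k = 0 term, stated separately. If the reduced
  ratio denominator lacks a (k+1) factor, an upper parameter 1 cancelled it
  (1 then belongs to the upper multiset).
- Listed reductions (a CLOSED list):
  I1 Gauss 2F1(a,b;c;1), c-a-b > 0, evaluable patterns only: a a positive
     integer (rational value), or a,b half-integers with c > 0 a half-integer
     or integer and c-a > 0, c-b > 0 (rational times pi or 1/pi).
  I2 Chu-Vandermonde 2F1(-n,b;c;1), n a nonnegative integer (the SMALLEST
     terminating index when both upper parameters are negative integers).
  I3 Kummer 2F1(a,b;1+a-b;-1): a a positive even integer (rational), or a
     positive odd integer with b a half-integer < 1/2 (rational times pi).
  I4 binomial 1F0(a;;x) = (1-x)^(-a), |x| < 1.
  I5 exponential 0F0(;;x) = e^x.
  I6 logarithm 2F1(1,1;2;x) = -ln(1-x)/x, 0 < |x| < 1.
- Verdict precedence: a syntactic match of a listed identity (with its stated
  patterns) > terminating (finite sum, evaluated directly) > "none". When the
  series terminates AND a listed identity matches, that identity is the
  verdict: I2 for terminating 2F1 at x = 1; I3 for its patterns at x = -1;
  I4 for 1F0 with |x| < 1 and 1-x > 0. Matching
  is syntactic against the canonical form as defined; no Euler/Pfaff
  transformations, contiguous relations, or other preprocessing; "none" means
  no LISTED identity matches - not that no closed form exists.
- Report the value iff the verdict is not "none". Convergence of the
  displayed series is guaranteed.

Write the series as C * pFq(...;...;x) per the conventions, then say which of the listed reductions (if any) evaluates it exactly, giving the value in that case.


Reduced: x = -4/7, 2F1, upper = {-8, 1/6}, lower = {-1/8}, C = -3/2. Verdict: terminating (-8 upstairs). 9 nonzero terms in all; added directly. Exact value: 44533523667743132279/418269007215335430.

First insight: t_0 = -3/2 here, and (1)_k (prefactor -3/2) is k! itself.
Consecutive-term ratio: r(k) = (-4/7) * (k-8) (k+1/6) / [(k-1/8) (k+1)] - rational in k. x = (-4/7); t_0 = -3/2; negate the roots.


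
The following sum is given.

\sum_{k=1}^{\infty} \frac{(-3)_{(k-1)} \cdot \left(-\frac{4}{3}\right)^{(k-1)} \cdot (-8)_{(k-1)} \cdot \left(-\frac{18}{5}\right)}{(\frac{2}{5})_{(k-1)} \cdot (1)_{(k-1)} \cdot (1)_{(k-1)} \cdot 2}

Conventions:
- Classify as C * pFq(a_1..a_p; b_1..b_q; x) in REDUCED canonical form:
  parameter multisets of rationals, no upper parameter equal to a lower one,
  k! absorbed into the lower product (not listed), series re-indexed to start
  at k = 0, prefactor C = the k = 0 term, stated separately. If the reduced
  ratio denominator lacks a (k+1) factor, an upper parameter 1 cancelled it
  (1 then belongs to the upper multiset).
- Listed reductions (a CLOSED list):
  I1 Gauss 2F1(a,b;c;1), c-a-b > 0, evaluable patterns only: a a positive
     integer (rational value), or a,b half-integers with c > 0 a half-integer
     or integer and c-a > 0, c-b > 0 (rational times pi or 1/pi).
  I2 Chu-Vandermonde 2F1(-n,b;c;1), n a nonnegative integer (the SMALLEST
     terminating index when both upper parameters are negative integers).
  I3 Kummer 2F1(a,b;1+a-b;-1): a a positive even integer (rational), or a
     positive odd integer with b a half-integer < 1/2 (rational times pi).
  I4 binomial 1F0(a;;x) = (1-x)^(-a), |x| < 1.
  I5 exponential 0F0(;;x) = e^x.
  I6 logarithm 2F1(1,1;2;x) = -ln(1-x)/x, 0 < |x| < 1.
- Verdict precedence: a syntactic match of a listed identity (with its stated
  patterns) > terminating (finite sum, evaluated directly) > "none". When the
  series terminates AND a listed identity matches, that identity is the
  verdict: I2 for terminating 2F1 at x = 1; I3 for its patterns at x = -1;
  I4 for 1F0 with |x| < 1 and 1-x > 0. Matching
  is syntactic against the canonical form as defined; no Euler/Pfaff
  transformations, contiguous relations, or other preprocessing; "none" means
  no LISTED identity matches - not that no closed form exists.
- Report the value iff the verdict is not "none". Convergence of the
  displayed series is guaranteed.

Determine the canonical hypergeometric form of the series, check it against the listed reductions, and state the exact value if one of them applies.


Structural cue: x = -\frac{4}{3} and (1)_k (C = -9/5, x = -4/3) is k! itself.
Step ratio: r(k) = -\frac{4}{3} * (k-8) (k-3) / [(k+\frac{2}{5}) (k+1) (k+1)] - rational in k, leading ratio -\frac{4}{3}; with t_0 = -\frac{9}{5}, classification follows.

The series (x = -\frac{4}{3}) is 2F2: upper {-8, -3}, lower {\frac{2}{5}, 1}, prefactor -\frac{9}{5}. Verdict: terminating - upper -3 stops the sum at k = 3; the 4 terms are added exactly. Hence: -\frac{7201}{45}.


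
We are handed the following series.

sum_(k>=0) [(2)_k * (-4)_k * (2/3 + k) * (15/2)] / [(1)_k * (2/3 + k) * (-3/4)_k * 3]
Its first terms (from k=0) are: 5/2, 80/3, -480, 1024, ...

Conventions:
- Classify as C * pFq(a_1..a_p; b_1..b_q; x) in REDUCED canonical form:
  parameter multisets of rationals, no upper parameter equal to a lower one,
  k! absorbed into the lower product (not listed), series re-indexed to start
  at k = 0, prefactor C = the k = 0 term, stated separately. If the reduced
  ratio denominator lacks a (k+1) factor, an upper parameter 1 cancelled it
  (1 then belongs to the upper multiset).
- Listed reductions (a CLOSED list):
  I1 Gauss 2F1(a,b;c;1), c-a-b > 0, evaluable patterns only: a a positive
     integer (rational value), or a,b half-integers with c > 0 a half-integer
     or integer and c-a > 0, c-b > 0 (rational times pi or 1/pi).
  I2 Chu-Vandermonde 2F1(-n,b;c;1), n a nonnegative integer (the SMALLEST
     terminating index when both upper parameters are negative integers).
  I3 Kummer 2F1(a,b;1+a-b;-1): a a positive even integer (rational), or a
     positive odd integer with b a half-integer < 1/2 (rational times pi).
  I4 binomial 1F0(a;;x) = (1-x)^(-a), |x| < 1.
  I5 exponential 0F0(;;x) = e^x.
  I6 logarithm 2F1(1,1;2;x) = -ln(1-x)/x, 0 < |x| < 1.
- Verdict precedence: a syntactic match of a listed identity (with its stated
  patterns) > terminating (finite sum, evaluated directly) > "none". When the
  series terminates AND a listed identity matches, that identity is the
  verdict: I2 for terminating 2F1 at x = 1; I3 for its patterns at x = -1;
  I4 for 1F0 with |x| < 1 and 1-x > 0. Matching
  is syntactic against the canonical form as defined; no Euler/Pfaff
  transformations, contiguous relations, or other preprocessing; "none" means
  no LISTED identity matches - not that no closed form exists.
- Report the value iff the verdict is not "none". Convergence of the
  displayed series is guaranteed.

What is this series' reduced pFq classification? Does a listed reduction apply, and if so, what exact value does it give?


x = 1 here; the reduced form reads 2F1, upper {-4, 2}, lower {-3/4}, C = 5/2. Verdict: Vandermonde's identity (I2) fires (terminating 2F1 at x = 1 with n = 4, b = 2, c = -3/4). Value: 77/18.

First insight: with t_0 = 5/2, the constant factors (C = 5/2) combine into one prefactor.
Step ratio: r(k) = 1 * (k-4) (k+2) / [(k-3/4) (k+1)] ; factor over Q: parameters, x = 1, and C = 5/2.


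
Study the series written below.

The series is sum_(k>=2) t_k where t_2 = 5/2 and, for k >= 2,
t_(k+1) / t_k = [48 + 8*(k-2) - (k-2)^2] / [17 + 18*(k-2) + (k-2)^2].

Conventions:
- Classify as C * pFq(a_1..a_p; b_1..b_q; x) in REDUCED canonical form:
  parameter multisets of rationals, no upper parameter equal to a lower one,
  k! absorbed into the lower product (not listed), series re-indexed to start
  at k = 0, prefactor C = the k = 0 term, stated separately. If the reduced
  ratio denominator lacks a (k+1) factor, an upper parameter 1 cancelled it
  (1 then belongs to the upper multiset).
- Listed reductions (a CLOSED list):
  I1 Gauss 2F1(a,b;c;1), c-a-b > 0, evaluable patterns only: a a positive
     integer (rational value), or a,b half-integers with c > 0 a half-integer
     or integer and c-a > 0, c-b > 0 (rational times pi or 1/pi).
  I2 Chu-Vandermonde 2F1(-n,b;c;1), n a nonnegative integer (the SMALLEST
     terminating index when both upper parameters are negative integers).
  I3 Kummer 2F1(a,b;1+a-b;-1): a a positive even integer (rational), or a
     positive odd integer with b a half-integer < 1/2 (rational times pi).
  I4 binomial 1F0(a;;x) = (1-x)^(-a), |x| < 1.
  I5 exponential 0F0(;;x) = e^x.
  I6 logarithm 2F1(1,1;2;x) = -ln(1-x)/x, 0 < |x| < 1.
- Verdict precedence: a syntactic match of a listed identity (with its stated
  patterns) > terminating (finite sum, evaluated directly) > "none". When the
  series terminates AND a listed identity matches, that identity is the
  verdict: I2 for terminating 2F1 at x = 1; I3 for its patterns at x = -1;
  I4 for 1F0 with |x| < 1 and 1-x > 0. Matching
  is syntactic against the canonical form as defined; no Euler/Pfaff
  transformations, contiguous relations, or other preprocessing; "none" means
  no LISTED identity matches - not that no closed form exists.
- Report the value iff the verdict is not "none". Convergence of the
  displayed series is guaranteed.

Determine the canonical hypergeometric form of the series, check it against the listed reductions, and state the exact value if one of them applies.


Canonical form: C = 5/2 times 2F1 with upper {-12, 4}, lower {17}, x = -1. Verdict: the Kummer evaluation I3 applies (x = -1; c = 17 equals 1+a-b for upper {-12, 4}: listed pattern). Its exact value is 50.

First insight: from the first term 5/2: the expanded ratio factors over Q; C = 5/2, x = -1, roots give parameters.
Consecutive-term ratio: r(k) = (-1) * (k-12) (k+4) / [(k+17) (k+1)] - poly over poly, x = (-1) from leading terms; C = 5/2 at k = 0.


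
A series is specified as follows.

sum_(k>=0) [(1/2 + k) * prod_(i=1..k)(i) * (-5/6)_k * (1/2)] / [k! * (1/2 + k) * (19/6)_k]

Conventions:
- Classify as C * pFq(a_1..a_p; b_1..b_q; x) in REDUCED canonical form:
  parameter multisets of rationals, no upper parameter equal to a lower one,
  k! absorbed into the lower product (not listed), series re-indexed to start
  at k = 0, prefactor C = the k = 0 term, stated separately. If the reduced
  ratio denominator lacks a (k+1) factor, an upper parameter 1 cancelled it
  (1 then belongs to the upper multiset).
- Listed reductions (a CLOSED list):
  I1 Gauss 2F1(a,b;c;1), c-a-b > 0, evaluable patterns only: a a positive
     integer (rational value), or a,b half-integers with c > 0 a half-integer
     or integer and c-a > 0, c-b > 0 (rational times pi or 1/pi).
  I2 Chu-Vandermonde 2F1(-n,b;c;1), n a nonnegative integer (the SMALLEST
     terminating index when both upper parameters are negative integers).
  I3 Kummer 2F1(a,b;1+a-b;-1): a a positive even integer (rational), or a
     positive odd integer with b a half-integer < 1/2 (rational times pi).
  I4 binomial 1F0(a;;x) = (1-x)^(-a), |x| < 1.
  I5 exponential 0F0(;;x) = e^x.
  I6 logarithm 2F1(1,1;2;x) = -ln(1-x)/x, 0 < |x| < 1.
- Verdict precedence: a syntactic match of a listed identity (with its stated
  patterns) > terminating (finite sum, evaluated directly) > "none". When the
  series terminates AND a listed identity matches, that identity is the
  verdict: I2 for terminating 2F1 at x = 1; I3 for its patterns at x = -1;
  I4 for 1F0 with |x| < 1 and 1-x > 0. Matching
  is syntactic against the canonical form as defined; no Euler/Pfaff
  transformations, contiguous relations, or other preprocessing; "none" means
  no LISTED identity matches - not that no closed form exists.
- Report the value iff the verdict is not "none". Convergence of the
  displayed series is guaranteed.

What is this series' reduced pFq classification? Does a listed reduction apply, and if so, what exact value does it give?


Reduced: x = 1, 2F1, upper = {-5/6, 1}, lower = {19/6}, C = 1/2. Verdict (x = 1): Gauss (I1, integer-parameter pattern) applies (x = 1: the Gamma ratio telescopes since c-a-b = 3 > 0 and a = 1 in Z>0). Sum: 13/36.

Key step: t_0 = 1/2 here, and k + 1/2 divides numerator and denominator alike; C = 1/2 after cancelling.
Term ratio: r(k) = 1 * (k-5/6) (k+1) / [(k+19/6) (k+1)] - rational; roots negated = parameters, x = 1, C = 1/2.


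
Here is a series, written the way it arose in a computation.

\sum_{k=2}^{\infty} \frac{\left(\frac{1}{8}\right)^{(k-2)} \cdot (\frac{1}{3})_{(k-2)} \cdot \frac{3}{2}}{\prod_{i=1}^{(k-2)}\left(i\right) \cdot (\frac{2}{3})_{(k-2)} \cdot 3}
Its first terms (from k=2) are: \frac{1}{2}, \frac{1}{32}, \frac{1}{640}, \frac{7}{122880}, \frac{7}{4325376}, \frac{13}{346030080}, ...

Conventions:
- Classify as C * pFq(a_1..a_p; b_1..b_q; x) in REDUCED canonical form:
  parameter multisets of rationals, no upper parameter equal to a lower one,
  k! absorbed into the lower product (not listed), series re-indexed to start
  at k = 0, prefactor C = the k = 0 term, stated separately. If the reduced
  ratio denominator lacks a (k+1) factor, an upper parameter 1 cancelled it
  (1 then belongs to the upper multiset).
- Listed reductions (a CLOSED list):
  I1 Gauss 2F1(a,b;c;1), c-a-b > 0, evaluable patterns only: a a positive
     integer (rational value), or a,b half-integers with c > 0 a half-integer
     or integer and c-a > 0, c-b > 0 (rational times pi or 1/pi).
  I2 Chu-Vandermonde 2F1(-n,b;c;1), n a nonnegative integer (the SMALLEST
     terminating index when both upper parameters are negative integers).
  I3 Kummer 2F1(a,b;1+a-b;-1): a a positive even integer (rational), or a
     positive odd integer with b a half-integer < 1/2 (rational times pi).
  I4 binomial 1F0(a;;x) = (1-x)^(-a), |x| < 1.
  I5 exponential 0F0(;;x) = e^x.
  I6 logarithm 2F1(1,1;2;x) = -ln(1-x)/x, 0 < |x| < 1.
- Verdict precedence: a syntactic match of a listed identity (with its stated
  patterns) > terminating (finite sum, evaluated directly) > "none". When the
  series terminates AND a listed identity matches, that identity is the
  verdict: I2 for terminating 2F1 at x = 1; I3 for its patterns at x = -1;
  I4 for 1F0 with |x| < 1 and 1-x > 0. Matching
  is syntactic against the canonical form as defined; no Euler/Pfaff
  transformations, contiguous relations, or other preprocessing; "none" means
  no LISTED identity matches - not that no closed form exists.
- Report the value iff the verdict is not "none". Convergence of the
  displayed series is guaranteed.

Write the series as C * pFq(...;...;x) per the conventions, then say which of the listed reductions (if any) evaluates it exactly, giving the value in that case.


With C = \frac{1}{2}: the canonical form is 1F1(\frac{1}{3}; \frac{2}{3}; \frac{1}{8}). Verdict: none - at argument \frac{1}{8} the multisets {\frac{1}{3}} ; {\frac{2}{3}} match no listed identity.

The tell: x = \frac{1}{8} and the constant factors (prefactor 1/2) combine into one prefactor.
Adjacent-term ratio: r(k) = \frac{1}{8} * (k+\frac{1}{3}) / [(k+\frac{2}{3}) (k+1)] - rational in k, leading ratio \frac{1}{8}; with t_0 = \frac{1}{2}, classification follows.


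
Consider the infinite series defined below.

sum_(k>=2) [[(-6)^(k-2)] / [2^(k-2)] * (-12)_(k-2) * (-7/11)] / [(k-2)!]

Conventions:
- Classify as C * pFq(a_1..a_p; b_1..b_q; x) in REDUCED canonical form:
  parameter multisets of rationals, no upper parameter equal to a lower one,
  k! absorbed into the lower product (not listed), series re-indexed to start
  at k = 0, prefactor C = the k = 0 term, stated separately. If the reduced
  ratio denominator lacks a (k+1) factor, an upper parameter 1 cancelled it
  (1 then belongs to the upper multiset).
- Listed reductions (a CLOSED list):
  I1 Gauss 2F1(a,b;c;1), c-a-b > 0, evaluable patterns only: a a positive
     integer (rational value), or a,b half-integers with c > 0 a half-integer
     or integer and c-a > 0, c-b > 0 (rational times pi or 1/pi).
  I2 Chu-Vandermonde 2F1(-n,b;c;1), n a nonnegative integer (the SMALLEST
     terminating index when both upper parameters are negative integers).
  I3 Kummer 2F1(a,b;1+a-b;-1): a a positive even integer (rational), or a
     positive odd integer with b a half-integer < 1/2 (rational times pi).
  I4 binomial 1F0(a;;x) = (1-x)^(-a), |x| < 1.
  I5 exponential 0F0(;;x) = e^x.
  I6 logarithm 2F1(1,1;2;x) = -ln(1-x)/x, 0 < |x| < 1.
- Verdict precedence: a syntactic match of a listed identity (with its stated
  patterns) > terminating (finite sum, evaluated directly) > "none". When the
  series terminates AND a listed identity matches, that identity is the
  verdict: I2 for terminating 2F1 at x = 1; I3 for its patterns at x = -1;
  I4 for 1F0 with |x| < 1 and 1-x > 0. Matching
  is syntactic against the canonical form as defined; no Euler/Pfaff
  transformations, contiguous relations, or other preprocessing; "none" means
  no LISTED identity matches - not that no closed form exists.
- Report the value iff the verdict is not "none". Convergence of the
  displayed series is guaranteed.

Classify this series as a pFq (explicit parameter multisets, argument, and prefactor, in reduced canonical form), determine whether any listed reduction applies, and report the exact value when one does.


This is -7/11 * 1F0(-12; -; -3) in reduced canonical form. Verdict: terminating - upper -12 stops the sum at k = 12; the 13 terms are added exactly. Exact value: -117440512/11.

The tell: x = (-3) and the two k-th powers (prefactor -7/11) combine into one argument.
Adjacent-term ratio: r(k) = (-3) * (k-12) / [(k+1)] - rational in k, leading ratio (-3); with t_0 = -7/11, classification follows.


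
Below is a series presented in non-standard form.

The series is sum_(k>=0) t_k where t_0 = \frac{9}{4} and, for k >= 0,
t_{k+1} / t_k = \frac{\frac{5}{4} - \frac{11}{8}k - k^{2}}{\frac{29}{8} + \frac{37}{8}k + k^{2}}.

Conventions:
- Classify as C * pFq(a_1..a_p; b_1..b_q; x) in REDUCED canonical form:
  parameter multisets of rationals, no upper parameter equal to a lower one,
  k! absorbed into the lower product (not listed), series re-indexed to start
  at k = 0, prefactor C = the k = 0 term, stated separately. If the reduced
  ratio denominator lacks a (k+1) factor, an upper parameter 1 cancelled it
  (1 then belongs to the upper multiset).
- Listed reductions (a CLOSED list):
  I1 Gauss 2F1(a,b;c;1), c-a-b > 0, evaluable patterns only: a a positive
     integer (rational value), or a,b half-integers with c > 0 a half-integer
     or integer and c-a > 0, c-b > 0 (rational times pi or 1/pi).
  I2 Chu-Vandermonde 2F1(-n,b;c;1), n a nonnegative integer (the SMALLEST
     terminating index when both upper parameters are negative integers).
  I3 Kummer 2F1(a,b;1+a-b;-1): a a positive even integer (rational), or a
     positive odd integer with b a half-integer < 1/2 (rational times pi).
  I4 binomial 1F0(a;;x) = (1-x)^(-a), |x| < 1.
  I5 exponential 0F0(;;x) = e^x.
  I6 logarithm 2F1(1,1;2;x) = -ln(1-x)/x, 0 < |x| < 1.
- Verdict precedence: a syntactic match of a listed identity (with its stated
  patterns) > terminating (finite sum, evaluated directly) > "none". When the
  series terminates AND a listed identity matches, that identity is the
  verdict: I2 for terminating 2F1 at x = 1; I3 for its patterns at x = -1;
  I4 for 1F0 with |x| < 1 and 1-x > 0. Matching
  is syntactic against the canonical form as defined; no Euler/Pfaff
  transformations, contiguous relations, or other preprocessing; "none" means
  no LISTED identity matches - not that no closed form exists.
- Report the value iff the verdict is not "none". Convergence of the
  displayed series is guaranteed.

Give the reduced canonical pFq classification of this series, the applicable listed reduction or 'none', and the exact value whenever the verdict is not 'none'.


Canonical form: C = \frac{9}{4} times 2F1 with upper {-\frac{5}{8}, 2}, lower {\frac{29}{8}}, x = -1. Verdict at x = -1: the Kummer evaluation I3 matches (x = -1; c = \frac{29}{8} equals 1+a-b for upper {-\frac{5}{8}, 2}: listed pattern). Hence: \frac{189}{64}.

First insight: with t_0 = \frac{9}{4}, the expanded ratio factors over Q; C = 9/4, x = -1, roots give parameters.
Adjacent-term ratio: r(k) = -1 * (k-\frac{5}{8}) (k+2) / [(k+\frac{29}{8}) (k+1)] - rational in k. x = -1; t_0 = \frac{9}{4}; negate the roots.


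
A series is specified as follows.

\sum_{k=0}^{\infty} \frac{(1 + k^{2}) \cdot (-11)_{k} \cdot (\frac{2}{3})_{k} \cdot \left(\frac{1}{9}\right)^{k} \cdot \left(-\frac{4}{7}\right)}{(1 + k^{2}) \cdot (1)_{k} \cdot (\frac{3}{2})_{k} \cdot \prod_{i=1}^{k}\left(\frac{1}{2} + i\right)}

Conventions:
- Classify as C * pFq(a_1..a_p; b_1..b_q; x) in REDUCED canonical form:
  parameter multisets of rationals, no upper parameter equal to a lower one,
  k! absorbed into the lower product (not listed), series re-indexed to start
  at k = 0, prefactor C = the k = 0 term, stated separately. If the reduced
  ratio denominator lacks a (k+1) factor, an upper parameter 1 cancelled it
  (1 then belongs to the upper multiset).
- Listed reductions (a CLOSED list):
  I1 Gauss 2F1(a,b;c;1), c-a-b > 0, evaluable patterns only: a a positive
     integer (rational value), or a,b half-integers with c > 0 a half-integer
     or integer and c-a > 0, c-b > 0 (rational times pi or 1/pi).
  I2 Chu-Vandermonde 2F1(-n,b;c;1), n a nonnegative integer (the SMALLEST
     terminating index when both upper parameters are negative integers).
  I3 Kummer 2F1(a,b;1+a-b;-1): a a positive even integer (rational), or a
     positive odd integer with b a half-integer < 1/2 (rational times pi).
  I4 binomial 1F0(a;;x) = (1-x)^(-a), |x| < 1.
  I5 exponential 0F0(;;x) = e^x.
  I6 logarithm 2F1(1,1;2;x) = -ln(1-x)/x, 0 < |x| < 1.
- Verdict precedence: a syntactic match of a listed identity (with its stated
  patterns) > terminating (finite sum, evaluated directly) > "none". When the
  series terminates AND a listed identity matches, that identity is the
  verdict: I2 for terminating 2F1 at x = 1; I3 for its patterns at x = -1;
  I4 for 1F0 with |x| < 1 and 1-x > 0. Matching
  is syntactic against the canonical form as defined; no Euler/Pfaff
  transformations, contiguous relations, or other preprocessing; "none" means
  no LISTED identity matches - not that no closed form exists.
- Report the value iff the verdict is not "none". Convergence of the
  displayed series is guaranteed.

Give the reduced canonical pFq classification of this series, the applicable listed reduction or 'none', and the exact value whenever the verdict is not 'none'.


Key observation: from the first term -\frac{4}{7}: the lower running product (C = -4/7, x = 1/9) is a rising factorial.
Adjacent-term ratio: r(k) = \frac{1}{9} * (k-11) (k+\frac{2}{3}) / [(k+\frac{3}{2}) (k+\frac{3}{2}) (k+1)] - poly over poly, x = \frac{1}{9} from leading terms; C = -\frac{4}{7} at k = 0.

This is -\frac{4}{7} * 2F2(-11, \frac{2}{3}; \frac{3}{2}, \frac{3}{2}; \frac{1}{9}) in reduced canonical form. Verdict: terminating - no listed pattern fits, but -11 in the upper list cuts the series at k = 11; direct evaluation. Hence: -\frac{406391756322135562086751529674324}{1034045065322195953395217702568715}.


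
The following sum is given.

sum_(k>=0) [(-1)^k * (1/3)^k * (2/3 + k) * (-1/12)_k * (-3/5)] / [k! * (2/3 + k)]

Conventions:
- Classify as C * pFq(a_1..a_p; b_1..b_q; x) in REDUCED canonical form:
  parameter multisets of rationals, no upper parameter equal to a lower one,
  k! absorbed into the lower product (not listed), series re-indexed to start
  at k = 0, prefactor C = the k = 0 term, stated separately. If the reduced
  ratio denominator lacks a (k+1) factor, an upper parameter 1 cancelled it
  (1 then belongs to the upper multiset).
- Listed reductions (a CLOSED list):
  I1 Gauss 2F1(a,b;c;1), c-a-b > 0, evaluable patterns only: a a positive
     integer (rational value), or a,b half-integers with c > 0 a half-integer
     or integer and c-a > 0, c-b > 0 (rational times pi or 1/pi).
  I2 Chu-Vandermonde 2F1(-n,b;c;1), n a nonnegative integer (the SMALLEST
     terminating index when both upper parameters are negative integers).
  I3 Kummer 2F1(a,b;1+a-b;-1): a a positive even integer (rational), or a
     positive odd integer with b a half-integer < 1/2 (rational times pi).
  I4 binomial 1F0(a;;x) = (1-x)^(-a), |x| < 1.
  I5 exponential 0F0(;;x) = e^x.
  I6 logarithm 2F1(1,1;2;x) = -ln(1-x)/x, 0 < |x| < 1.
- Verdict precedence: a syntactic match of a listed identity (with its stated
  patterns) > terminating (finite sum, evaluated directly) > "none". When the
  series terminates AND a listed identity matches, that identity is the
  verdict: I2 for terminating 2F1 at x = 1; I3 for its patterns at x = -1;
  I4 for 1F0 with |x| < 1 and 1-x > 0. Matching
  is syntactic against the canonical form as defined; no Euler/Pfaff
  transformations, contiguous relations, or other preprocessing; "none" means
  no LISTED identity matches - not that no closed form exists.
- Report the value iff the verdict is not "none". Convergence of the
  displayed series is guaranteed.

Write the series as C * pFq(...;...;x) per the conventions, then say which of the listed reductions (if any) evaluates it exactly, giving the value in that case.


Classification (C = -3/5): 1F0 with upper {-1/12}, lower {-}, argument x = -1/3. Verdict: the binomial series (I4) matches (the 1F0 binomial series: exponent 1/12, x = -1/3). Its exact value is (-3/5) * (4/3)^(1/12).

Structural cue: with t_0 = -3/5, striking the common factor k + 2/3 reduces the term (C = -3/5, x = -1/3).
Term ratio: r(k) = (-1/3) * (k-1/12) / [(k+1)] ; factor over Q: parameters, x = (-1/3), and C = -3/5.


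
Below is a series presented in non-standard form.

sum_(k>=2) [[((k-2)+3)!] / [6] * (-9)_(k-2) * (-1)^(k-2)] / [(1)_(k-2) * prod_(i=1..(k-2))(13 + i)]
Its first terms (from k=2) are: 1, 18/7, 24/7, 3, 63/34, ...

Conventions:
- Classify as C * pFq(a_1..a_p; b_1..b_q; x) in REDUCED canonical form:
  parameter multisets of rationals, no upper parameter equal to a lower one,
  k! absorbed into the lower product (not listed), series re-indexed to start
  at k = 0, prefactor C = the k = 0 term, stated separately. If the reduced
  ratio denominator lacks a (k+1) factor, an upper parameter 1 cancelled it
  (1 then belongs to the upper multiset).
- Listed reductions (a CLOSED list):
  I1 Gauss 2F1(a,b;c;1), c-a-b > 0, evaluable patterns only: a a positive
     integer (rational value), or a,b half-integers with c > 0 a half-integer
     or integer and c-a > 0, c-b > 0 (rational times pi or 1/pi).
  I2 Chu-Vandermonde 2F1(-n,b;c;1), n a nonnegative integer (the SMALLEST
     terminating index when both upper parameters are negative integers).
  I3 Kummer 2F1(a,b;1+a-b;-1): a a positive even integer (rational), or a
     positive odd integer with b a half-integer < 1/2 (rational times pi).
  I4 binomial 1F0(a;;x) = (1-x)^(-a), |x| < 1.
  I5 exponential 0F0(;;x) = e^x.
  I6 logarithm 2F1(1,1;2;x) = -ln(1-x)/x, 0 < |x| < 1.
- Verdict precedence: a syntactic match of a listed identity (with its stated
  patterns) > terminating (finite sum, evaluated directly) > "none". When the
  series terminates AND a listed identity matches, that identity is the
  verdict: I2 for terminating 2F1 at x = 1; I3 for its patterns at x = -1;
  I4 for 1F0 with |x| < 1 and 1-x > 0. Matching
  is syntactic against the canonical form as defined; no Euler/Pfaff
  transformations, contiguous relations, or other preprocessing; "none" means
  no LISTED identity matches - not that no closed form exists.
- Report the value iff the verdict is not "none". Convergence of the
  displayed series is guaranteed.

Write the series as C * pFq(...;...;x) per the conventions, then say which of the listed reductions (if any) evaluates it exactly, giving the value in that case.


Reduced: x = -1, 2F1, upper = {-9, 4}, lower = {14}, C = 1. Verdict: Kummer (I3) fires (x = -1; c = 14 equals 1+a-b for upper {-9, 4}: listed pattern). Exact value: 13.

Structural cue: t_0 being 1, (1)_k (prefactor 1) is k! itself.
Consecutive-term ratio: r(k) = (-1) * (k-9) (k+4) / [(k+14) (k+1)] - rational; roots negated = parameters, x = (-1), C = 1.


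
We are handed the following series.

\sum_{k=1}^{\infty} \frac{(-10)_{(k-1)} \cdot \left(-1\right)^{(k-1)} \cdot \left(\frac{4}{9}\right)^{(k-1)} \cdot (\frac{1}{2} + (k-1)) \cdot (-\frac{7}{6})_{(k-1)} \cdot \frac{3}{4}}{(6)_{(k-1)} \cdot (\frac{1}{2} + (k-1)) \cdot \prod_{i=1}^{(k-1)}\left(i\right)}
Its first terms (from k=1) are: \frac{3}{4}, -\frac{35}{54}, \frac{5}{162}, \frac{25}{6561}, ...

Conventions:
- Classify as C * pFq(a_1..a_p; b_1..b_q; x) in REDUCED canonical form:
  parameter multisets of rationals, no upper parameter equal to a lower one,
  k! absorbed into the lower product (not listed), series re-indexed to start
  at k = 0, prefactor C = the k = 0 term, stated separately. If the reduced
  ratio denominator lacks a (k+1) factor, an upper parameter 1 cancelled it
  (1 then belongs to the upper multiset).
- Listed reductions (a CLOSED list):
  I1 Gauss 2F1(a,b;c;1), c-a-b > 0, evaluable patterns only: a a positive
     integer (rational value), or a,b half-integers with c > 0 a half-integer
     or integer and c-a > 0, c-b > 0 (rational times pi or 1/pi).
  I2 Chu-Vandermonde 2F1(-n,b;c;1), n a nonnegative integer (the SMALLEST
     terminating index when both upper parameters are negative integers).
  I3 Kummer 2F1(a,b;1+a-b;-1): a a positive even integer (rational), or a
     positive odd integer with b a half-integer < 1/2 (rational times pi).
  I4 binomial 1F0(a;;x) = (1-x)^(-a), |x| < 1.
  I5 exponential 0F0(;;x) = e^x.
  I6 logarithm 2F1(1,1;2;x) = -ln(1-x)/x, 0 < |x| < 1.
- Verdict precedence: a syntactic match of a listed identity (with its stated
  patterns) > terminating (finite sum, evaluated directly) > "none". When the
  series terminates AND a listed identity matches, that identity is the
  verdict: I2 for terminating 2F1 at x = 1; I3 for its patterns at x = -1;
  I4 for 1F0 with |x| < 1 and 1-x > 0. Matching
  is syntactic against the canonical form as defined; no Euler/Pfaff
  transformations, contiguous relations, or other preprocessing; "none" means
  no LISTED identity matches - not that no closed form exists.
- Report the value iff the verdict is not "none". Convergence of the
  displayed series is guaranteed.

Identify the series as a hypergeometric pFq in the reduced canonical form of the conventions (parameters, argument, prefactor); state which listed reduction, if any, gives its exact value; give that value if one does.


First insight: with t_0 = \frac{3}{4}, the (-1)^k factor (C = 3/4) folds into the argument's sign.
Ratio: r(k) = -\frac{4}{9} * (k-10) (k-\frac{7}{6}) / [(k+6) (k+1)] ; factor over Q: parameters, x = -\frac{4}{9}, and C = \frac{3}{4}.

The series (x = -\frac{4}{9}) is 2F1: upper {-10, -\frac{7}{6}}, lower {6}, prefactor \frac{3}{4}. Verdict: terminating. With -10 upstairs the series is a 11-term polynomial sum; evaluated term by term. Value: \frac{9154735334970443}{66708726798666276}.


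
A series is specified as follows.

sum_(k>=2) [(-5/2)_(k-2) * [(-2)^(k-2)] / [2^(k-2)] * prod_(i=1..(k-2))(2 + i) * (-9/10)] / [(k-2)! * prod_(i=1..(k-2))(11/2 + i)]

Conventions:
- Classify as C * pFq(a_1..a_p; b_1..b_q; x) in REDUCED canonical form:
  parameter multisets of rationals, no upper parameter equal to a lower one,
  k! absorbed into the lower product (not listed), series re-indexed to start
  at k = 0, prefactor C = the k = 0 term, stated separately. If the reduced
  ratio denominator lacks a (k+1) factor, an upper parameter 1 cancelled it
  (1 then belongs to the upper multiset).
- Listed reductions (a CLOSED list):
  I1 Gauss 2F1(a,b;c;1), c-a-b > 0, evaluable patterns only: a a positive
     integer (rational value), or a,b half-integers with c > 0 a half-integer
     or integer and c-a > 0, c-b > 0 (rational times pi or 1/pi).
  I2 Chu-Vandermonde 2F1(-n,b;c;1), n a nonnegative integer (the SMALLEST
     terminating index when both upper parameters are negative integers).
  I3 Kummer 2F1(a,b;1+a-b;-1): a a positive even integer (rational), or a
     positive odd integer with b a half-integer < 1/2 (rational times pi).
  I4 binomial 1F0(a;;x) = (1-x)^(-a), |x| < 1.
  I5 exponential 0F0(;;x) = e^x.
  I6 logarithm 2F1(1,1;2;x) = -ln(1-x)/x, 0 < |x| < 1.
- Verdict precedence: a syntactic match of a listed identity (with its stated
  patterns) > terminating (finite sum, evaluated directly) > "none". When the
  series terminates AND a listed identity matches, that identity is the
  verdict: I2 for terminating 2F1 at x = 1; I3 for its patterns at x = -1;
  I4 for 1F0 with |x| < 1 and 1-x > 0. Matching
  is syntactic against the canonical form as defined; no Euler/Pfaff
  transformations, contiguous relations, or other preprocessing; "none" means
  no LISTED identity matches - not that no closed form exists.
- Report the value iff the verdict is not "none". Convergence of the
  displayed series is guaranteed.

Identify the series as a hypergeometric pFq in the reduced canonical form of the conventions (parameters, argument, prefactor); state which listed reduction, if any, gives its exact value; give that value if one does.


This is -9/10 * 2F1(-5/2, 3; 13/2; -1) in reduced canonical form. Verdict: Kummer (I3) matches (x = -1; c = 13/2 equals 1+a-b for upper {-5/2, 3}: listed pattern). Exact value: (-6237/8192) * pi.

The tell: from the first term -9/10: the two k-th powers (C = -9/10, x = -1) combine into one argument.
Term ratio: r(k) = (-1) * (k-5/2) (k+3) / [(k+13/2) (k+1)] - rational in k. x = (-1); t_0 = -9/10; negate the roots.


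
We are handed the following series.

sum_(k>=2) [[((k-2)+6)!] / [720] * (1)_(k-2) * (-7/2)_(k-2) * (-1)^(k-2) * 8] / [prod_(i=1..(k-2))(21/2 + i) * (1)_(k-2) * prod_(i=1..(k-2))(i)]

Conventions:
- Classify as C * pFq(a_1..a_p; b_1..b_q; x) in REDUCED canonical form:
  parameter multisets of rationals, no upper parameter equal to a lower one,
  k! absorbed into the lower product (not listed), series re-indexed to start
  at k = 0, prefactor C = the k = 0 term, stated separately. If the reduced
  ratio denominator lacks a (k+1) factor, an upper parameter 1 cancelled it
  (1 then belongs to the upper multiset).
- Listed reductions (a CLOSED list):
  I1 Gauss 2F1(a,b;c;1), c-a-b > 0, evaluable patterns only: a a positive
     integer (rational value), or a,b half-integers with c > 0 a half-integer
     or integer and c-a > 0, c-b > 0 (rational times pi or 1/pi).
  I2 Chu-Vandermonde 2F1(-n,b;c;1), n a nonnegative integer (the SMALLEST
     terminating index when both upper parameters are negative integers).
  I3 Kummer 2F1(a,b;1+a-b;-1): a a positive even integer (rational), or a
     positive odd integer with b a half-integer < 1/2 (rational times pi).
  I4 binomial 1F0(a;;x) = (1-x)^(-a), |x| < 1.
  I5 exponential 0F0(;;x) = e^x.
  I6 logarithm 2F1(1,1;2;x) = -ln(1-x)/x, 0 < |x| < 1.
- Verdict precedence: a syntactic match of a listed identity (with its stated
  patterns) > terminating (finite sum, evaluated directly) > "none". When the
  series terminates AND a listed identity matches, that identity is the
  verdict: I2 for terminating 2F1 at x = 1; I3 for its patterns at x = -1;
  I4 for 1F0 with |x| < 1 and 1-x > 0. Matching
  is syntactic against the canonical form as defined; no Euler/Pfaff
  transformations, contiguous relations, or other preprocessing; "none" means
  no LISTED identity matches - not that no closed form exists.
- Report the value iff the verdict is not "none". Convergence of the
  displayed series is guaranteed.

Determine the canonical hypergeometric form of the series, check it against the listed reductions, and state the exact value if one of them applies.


Canonical form: C = 8 times 2F1 with upper {-7/2, 7}, lower {23/2}, x = -1. Verdict: this is Kummer (I3) (x = -1; c = 23/2 equals 1+a-b for upper {-7/2, 7}: listed pattern). Value: (14549535/1048576) * pi.

Structural cue: x = (-1) and the product of the first k integers (C = 8) is k!.
Consecutive-term ratio: r(k) = (-1) * (k-7/2) (k+7) / [(k+23/2) (k+1)] - rational in k, leading ratio (-1); with t_0 = 8, classification follows.


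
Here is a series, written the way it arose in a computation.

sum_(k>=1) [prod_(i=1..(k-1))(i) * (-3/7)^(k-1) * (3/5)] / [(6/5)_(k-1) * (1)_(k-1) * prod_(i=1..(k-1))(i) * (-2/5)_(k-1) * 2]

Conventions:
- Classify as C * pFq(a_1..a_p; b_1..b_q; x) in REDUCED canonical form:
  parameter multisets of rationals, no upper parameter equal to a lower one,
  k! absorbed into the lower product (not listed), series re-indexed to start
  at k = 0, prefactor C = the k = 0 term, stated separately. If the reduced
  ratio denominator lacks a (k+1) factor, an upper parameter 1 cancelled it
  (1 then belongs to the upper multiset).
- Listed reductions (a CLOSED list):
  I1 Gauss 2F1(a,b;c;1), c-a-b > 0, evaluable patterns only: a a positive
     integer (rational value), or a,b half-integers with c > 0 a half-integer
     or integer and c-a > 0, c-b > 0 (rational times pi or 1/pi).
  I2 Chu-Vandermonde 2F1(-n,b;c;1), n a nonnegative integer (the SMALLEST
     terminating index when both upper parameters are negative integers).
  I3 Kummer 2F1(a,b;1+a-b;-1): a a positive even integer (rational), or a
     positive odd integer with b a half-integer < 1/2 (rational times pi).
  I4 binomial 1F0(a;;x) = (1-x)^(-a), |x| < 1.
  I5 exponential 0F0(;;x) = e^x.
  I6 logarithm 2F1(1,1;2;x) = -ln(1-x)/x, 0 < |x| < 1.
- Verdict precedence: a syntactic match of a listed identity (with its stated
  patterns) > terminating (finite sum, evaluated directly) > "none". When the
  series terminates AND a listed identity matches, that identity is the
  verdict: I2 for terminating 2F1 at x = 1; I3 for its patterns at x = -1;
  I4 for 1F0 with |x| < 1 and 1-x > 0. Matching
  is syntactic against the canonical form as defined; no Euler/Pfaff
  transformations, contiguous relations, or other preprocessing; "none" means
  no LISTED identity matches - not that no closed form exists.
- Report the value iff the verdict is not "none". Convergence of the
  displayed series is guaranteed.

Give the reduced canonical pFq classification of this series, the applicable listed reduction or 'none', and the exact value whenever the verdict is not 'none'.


Prefactor 3/10, argument -3/7: 0F2 with upper {-} over lower {-2/5, 6/5}. Verdict: none. A 0F2 with upper {-} fits none of I1-I6 at x = -3/7; the sum runs forever.

Structural cue: with t_0 = 3/10, the parameter 1 appears in both the upper and lower lists and cancels.
Ratio: r(k) = (-3/7) * 1 / [(k-2/5) (k+6/5) (k+1)] ; factor over Q: parameters, x = (-3/7), and C = 3/10.


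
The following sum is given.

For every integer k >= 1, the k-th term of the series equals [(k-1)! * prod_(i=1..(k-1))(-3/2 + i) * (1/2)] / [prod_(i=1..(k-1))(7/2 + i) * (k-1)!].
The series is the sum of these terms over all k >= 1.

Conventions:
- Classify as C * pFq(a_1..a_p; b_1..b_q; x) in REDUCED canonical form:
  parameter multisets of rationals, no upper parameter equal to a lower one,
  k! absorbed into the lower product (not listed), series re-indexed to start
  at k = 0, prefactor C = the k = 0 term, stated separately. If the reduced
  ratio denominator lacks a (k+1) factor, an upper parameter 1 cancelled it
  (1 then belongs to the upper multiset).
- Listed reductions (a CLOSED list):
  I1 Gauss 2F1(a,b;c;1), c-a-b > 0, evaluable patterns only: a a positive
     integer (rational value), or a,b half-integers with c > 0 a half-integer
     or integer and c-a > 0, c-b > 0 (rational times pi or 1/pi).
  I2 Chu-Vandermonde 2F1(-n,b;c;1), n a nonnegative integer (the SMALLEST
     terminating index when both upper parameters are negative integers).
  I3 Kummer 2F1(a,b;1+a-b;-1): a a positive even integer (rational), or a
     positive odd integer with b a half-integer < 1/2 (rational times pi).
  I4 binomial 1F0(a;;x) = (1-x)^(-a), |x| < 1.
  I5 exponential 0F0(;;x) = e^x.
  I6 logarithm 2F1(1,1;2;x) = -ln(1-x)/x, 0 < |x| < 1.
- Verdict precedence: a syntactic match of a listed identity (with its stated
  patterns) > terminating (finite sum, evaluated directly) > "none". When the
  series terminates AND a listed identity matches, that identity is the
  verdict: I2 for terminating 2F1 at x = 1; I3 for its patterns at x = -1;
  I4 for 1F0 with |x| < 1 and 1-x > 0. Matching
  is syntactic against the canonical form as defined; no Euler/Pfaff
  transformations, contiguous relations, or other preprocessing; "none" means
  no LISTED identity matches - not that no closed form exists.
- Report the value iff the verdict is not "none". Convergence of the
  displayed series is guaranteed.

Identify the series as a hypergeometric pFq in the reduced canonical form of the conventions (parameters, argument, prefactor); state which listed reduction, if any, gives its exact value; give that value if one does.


Classification (C = 1/2): 2F1 with upper {-1/2, 1}, lower {9/2}, argument x = 1. Verdict: Gauss (I1, integer-parameter pattern) fires (x = 1: the Gamma ratio telescopes since c-a-b = 4 > 0 and a = 1 in Z>0). Hence: 7/16.

The tell: with t_0 = 1/2, the running product (C = 1/2) telescopes to a rising factorial.
Step ratio: r(k) = 1 * (k-1/2) (k+1) / [(k+9/2) (k+1)] - poly over poly, x = 1 from leading terms; C = 1/2 at k = 0.
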